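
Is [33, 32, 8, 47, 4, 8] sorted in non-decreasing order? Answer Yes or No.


Check consecutive pairs:
  33 <= 32? False
  32 <= 8? False
  8 <= 47? True
  47 <= 4? False
  4 <= 8? True
3 consecutive pair(s) are out of order, so the list is not sorted.
Final answer: No


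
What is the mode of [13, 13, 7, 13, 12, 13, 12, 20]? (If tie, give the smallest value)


Count the frequency of each value:
  7 appears 1 time(s)
  12 appears 2 time(s)
  13 appears 4 time(s)
  20 appears 1 time(s)
Maximum frequency is 4.
Only 13 reaches that frequency, so it is the mode.
Final answer: 13


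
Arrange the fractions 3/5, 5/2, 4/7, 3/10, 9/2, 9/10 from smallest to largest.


Convert to decimal for comparison:
  3/5 = 0.6
  5/2 = 2.5
  4/7 = 0.5714
  3/10 = 0.3
  9/2 = 4.5
  9/10 = 0.9
Decimals in increasing order: 0.3 < 0.5714 < 0.6 < 0.9 < 2.5 < 4.5
Writing each back as its fraction gives the sorted order.
Final answer: 3/10, 4/7, 3/5, 9/10, 5/2, 9/2


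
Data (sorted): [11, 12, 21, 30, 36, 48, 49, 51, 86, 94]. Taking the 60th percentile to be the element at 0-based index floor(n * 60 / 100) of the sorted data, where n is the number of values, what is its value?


The dataset has n = 10 elements.
Index = floor(10 * 60 / 100) = floor(600 / 100) = floor(6) = 6
Counting from index 0 in the sorted data, the element at index 6 is 49.
Final answer: 49


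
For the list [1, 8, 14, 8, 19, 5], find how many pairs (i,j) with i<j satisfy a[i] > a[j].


For each element, count the later elements that are smaller than it:
  1 (index 0): smaller elements after it = [] -> 0
  8 (index 1): smaller elements after it = [5] -> 1
  14 (index 2): smaller elements after it = [8, 5] -> 2
  8 (index 3): smaller elements after it = [5] -> 1
  19 (index 4): smaller elements after it = [5] -> 1
Total inversions = 0 + 1 + 2 + 1 + 1 = 5
Final answer: 5


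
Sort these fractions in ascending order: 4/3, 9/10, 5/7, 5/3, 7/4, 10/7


Convert to decimal for comparison:
  4/3 = 1.3333
  9/10 = 0.9
  5/7 = 0.7143
  5/3 = 1.6667
  7/4 = 1.75
  10/7 = 1.4286
Decimals in increasing order: 0.7143 < 0.9 < 1.3333 < 1.4286 < 1.6667 < 1.75
Writing each back as its fraction gives the sorted order.
Final answer: 5/7, 9/10, 4/3, 10/7, 5/3, 7/4


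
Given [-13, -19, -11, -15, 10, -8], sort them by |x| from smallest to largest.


Compute absolute values:
  |-13| = 13
  |-19| = 19
  |-11| = 11
  |-15| = 15
  |10| = 10
  |-8| = 8
Absolute values in increasing order: 8 < 10 < 11 < 13 < 15 < 19
Listing the original numbers in that order gives the answer.
Final answer: [-8, 10, -11, -13, -15, -19]


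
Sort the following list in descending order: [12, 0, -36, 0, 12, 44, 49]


Original list: [12, 0, -36, 0, 12, 44, 49]
Repeatedly take the largest remaining element:
  Remaining [12, 0, -36, 0, 12, 44, 49] -> largest is 49
  Remaining [12, 0, -36, 0, 12, 44] -> largest is 44
  Remaining [12, 0, -36, 0, 12] -> largest is 12
  Remaining [0, -36, 0, 12] -> largest is 12
  Remaining [0, -36, 0] -> largest is 0
  Remaining [-36, 0] -> largest is 0
  Remaining [-36] -> largest is -36
Collecting the picks in order gives the descending list.
Final answer: [49, 44, 12, 12, 0, 0, -36]


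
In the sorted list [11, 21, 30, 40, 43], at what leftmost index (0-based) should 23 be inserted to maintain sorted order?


List is sorted: [11, 21, 30, 40, 43]
We need the leftmost position where 23 can be inserted, i.e. the first index whose element is >= 23 (or the end of the list if none is).
Binary search with low=0, high=5 (0-based indices):
  low=0, high=5, mid=2: a[2]=30 >= 23, so high = 2
  low=0, high=2, mid=1: a[1]=21 < 23, so low = 2
Now low = high = 2, so the insertion index is 2.
Final answer: 2


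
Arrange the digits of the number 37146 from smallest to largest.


The number 37146 has digits: 3, 7, 1, 4, 6
Sorted: 1, 3, 4, 6, 7
Joining the sorted digits gives the result.
Final answer: 13467


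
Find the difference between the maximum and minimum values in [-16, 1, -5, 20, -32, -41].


Maximum value: 20
Minimum value: -41
Range = 20 - (-41) = 61
Final answer: 61


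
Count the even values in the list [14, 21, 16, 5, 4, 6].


Check each element:
  14 is even
  21 is odd
  16 is even
  5 is odd
  4 is even
  6 is even
Evens: [14, 16, 4, 6]
Count of evens = 4
Final answer: 4


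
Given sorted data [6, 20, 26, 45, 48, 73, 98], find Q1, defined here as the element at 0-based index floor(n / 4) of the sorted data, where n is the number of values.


The list has n = 7 elements.
Q1 index = floor(7 / 4) = floor(1.75) = 1
Counting from index 0 in the sorted data, the element at index 1 is 20.
Final answer: 20


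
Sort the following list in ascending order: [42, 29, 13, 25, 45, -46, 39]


Original list: [42, 29, 13, 25, 45, -46, 39]
Repeatedly take the smallest remaining element:
  Remaining [42, 29, 13, 25, 45, -46, 39] -> smallest is -46
  Remaining [42, 29, 13, 25, 45, 39] -> smallest is 13
  Remaining [42, 29, 25, 45, 39] -> smallest is 25
  Remaining [42, 29, 45, 39] -> smallest is 29
  Remaining [42, 45, 39] -> smallest is 39
  Remaining [42, 45] -> smallest is 42
  Remaining [45] -> smallest is 45
Collecting the picks in order gives the sorted list.
Final answer: [-46, 13, 25, 29, 39, 42, 45]


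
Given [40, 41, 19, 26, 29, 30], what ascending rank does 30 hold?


Sort ascending: [19, 26, 29, 30, 40, 41]
Find 30 in the sorted list.
30 is at position 4 (1-indexed).
Final answer: 4


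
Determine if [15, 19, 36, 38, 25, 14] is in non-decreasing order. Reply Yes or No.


Check consecutive pairs:
  15 <= 19? True
  19 <= 36? True
  36 <= 38? True
  38 <= 25? False
  25 <= 14? False
2 consecutive pair(s) are out of order, so the list is not sorted.
Final answer: No


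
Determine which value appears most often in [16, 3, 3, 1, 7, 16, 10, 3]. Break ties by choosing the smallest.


Count the frequency of each value:
  1 appears 1 time(s)
  3 appears 3 time(s)
  7 appears 1 time(s)
  10 appears 1 time(s)
  16 appears 2 time(s)
Maximum frequency is 3.
Only 3 reaches that frequency, so it is the mode.
Final answer: 3


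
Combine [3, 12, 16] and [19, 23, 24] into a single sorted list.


List A: [3, 12, 16]
List B: [19, 23, 24]
Repeatedly compare the front elements and take the smaller:
  3 vs 19 -> take 3
  12 vs 19 -> take 12
  16 vs 19 -> take 16
  A is exhausted; append the rest of B: [19, 23, 24]
Final answer: [3, 12, 16, 19, 23, 24]


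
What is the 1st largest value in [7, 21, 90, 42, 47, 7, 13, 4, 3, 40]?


Sort descending: [90, 47, 42, 40, 21, 13, 7, 7, 4, 3]
The 1st element (1-indexed) is at index 0.
Value = 90
Final answer: 90


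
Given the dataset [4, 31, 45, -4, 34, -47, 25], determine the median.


First, sort the list: [-47, -4, 4, 25, 31, 34, 45]
The list has 7 elements (odd count).
The middle index is 3 (0-based), and the element there is 25.
Final answer: 25


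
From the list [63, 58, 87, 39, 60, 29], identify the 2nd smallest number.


Sort ascending: [29, 39, 58, 60, 63, 87]
The 2nd element (1-indexed) is at index 1.
Value = 39
Final answer: 39


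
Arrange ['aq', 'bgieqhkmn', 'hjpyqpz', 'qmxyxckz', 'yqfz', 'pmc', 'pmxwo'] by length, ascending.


Compute lengths:
  'aq' has length 2
  'bgieqhkmn' has length 9
  'hjpyqpz' has length 7
  'qmxyxckz' has length 8
  'yqfz' has length 4
  'pmc' has length 3
  'pmxwo' has length 5
Lengths in increasing order: 2 < 3 < 4 < 5 < 7 < 8 < 9
Listing the words in that order gives the answer.
Final answer: ['aq', 'pmc', 'yqfz', 'pmxwo', 'hjpyqpz', 'qmxyxckz', 'bgieqhkmn']


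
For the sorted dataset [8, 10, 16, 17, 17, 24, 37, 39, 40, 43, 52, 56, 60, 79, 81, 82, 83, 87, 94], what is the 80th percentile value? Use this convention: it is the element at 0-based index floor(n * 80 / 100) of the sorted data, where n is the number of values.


The dataset has n = 19 elements.
Index = floor(19 * 80 / 100) = floor(1520 / 100) = floor(15.2) = 15
Counting from index 0 in the sorted data, the element at index 15 is 82.
Final answer: 82


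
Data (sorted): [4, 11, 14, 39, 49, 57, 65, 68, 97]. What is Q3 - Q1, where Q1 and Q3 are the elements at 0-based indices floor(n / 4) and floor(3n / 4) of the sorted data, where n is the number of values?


The data has n = 9 elements.
Q1 index = floor(9 / 4) = floor(2.25) = 2; Q3 index = floor(3 * 9 / 4) = floor(6.75) = 6
Q1 = element at index 2 = 14
Q3 = element at index 6 = 65
IQR = 65 - 14 = 51
Final answer: 51


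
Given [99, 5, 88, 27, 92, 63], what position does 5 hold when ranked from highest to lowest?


Sort descending: [99, 92, 88, 63, 27, 5]
Find 5 in the sorted list.
5 is at position 6.
Final answer: 6


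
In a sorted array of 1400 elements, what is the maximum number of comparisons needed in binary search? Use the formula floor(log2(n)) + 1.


Binary search halves the search space each step.
Maximum comparisons = floor(log2(1400)) + 1
log2(1400) = 10.4512
floor(log2(1400)) = 10, so 10 + 1 = 11
Final answer: 11


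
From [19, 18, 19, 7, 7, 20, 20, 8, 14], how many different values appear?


List all unique values:
Distinct values: [7, 8, 14, 18, 19, 20]
Count = 6
Final answer: 6


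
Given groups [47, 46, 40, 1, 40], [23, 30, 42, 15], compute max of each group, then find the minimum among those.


Find max of each group:
  Group 1: [47, 46, 40, 1, 40] -> max = 47
  Group 2: [23, 30, 42, 15] -> max = 42
Maxes: [47, 42]
Minimum of maxes = 42
Final answer: 42


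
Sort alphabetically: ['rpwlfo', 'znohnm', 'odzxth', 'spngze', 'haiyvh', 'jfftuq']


Compare strings character by character (the first differing letter decides):
  'haiyvh' < 'jfftuq' since 'h' < 'j' at position 1
  'jfftuq' < 'odzxth' since 'j' < 'o' at position 1
  'odzxth' < 'rpwlfo' since 'o' < 'r' at position 1
  'rpwlfo' < 'spngze' since 'r' < 's' at position 1
  'spngze' < 'znohnm' since 's' < 'z' at position 1
Chaining these comparisons gives the alphabetical order.
Final answer: ['haiyvh', 'jfftuq', 'odzxth', 'rpwlfo', 'spngze', 'znohnm']


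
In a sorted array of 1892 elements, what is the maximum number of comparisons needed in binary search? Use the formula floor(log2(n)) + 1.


Binary search halves the search space each step.
Maximum comparisons = floor(log2(1892)) + 1
log2(1892) = 10.8857
floor(log2(1892)) = 10, so 10 + 1 = 11
Final answer: 11


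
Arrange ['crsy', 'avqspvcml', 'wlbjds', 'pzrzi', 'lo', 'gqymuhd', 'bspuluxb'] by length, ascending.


Compute lengths:
  'crsy' has length 4
  'avqspvcml' has length 9
  'wlbjds' has length 6
  'pzrzi' has length 5
  'lo' has length 2
  'gqymuhd' has length 7
  'bspuluxb' has length 8
Lengths in increasing order: 2 < 4 < 5 < 6 < 7 < 8 < 9
Listing the words in that order gives the answer.
Final answer: ['lo', 'crsy', 'pzrzi', 'wlbjds', 'gqymuhd', 'bspuluxb', 'avqspvcml']


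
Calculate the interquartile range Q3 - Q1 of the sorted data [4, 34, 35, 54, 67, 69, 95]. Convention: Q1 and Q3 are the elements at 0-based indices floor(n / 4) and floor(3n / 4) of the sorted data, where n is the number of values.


The data has n = 7 elements.
Q1 index = floor(7 / 4) = floor(1.75) = 1; Q3 index = floor(3 * 7 / 4) = floor(5.25) = 5
Q1 = element at index 1 = 34
Q3 = element at index 5 = 69
IQR = 69 - 34 = 35
Final answer: 35


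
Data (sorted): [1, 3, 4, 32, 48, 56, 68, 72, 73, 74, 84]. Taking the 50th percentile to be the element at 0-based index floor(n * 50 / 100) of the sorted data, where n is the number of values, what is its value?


The dataset has n = 11 elements.
Index = floor(11 * 50 / 100) = floor(550 / 100) = floor(5.5) = 5
Counting from index 0 in the sorted data, the element at index 5 is 56.
Final answer: 56


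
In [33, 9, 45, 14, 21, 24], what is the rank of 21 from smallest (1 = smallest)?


Sort ascending: [9, 14, 21, 24, 33, 45]
Find 21 in the sorted list.
21 is at position 3 (1-indexed).
Final answer: 3


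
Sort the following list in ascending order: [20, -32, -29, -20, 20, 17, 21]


Original list: [20, -32, -29, -20, 20, 17, 21]
Repeatedly take the smallest remaining element:
  Remaining [20, -32, -29, -20, 20, 17, 21] -> smallest is -32
  Remaining [20, -29, -20, 20, 17, 21] -> smallest is -29
  Remaining [20, -20, 20, 17, 21] -> smallest is -20
  Remaining [20, 20, 17, 21] -> smallest is 17
  Remaining [20, 20, 21] -> smallest is 20
  Remaining [20, 21] -> smallest is 20
  Remaining [21] -> smallest is 21
Collecting the picks in order gives the sorted list.
Final answer: [-32, -29, -20, 17, 20, 20, 21]


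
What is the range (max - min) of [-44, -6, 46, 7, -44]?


Maximum value: 46
Minimum value: -44
Range = 46 - (-44) = 90
Final answer: 90


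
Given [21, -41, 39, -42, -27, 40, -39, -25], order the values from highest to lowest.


Original list: [21, -41, 39, -42, -27, 40, -39, -25]
Repeatedly take the largest remaining element:
  Remaining [21, -41, 39, -42, -27, 40, -39, -25] -> largest is 40
  Remaining [21, -41, 39, -42, -27, -39, -25] -> largest is 39
  Remaining [21, -41, -42, -27, -39, -25] -> largest is 21
  Remaining [-41, -42, -27, -39, -25] -> largest is -25
  Remaining [-41, -42, -27, -39] -> largest is -27
  Remaining [-41, -42, -39] -> largest is -39
  Remaining [-41, -42] -> largest is -41
  Remaining [-42] -> largest is -42
Collecting the picks in order gives the descending list.
Final answer: [40, 39, 21, -25, -27, -39, -41, -42]


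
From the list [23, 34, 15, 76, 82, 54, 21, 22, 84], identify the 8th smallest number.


Sort ascending: [15, 21, 22, 23, 34, 54, 76, 82, 84]
The 8th element (1-indexed) is at index 7.
Value = 82
Final answer: 82


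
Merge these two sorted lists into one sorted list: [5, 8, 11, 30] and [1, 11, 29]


List A: [5, 8, 11, 30]
List B: [1, 11, 29]
Repeatedly compare the front elements and take the smaller:
  5 vs 1 -> take 1
  5 vs 11 -> take 5
  8 vs 11 -> take 8
  11 vs 11 -> take 11
  30 vs 11 -> take 11
  30 vs 29 -> take 29
  B is exhausted; append the rest of A: [30]
Final answer: [1, 5, 8, 11, 11, 29, 30]


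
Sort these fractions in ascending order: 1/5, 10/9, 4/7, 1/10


Convert to decimal for comparison:
  1/5 = 0.2
  10/9 = 1.1111
  4/7 = 0.5714
  1/10 = 0.1
Decimals in increasing order: 0.1 < 0.2 < 0.5714 < 1.1111
Writing each back as its fraction gives the sorted order.
Final answer: 1/10, 1/5, 4/7, 10/9


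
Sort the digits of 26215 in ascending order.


The number 26215 has digits: 2, 6, 2, 1, 5
Sorted: 1, 2, 2, 5, 6
Joining the sorted digits gives the result.
Final answer: 12256


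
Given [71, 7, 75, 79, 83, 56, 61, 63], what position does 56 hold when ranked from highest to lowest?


Sort descending: [83, 79, 75, 71, 63, 61, 56, 7]
Find 56 in the sorted list.
56 is at position 7.
Final answer: 7


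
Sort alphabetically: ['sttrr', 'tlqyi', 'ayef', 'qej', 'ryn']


Compare strings character by character (the first differing letter decides):
  'ayef' < 'qej' since 'a' < 'q' at position 1
  'qej' < 'ryn' since 'q' < 'r' at position 1
  'ryn' < 'sttrr' since 'r' < 's' at position 1
  'sttrr' < 'tlqyi' since 's' < 't' at position 1
Chaining these comparisons gives the alphabetical order.
Final answer: ['ayef', 'qej', 'ryn', 'sttrr', 'tlqyi']


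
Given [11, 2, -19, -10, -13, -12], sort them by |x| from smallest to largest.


Compute absolute values:
  |11| = 11
  |2| = 2
  |-19| = 19
  |-10| = 10
  |-13| = 13
  |-12| = 12
Absolute values in increasing order: 2 < 10 < 11 < 12 < 13 < 19
Listing the original numbers in that order gives the answer.
Final answer: [2, -10, 11, -12, -13, -19]


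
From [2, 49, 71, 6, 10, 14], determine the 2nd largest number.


Sort descending: [71, 49, 14, 10, 6, 2]
The 2nd element (1-indexed) is at index 1.
Value = 49
Final answer: 49


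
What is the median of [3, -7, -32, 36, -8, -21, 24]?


First, sort the list: [-32, -21, -8, -7, 3, 24, 36]
The list has 7 elements (odd count).
The middle index is 3 (0-based), and the element there is -7.
Final answer: -7


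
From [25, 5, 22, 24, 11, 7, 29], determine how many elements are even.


Check each element:
  25 is odd
  5 is odd
  22 is even
  24 is even
  11 is odd
  7 is odd
  29 is odd
Evens: [22, 24]
Count of evens = 2
Final answer: 2


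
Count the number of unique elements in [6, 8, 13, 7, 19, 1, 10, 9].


List all unique values:
Distinct values: [1, 6, 7, 8, 9, 10, 13, 19]
Count = 8
Final answer: 8


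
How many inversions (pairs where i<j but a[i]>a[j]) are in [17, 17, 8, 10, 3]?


For each element, count the later elements that are smaller than it:
  17 (index 0): smaller elements after it = [8, 10, 3] -> 3
  17 (index 1): smaller elements after it = [8, 10, 3] -> 3
  8 (index 2): smaller elements after it = [3] -> 1
  10 (index 3): smaller elements after it = [3] -> 1
Total inversions = 3 + 3 + 1 + 1 = 8
Final answer: 8


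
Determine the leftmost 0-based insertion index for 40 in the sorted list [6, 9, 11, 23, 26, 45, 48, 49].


List is sorted: [6, 9, 11, 23, 26, 45, 48, 49]
We need the leftmost position where 40 can be inserted, i.e. the first index whose element is >= 40 (or the end of the list if none is).
Binary search with low=0, high=8 (0-based indices):
  low=0, high=8, mid=4: a[4]=26 < 40, so low = 5
  low=5, high=8, mid=6: a[6]=48 >= 40, so high = 6
  low=5, high=6, mid=5: a[5]=45 >= 40, so high = 5
Now low = high = 5, so the insertion index is 5.
Final answer: 5


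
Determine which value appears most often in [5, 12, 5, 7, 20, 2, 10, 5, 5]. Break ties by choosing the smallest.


Count the frequency of each value:
  2 appears 1 time(s)
  5 appears 4 time(s)
  7 appears 1 time(s)
  10 appears 1 time(s)
  12 appears 1 time(s)
  20 appears 1 time(s)
Maximum frequency is 4.
Only 5 reaches that frequency, so it is the mode.
Final answer: 5


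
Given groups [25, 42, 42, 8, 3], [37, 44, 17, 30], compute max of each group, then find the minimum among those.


Find max of each group:
  Group 1: [25, 42, 42, 8, 3] -> max = 42
  Group 2: [37, 44, 17, 30] -> max = 44
Maxes: [42, 44]
Minimum of maxes = 42
Final answer: 42


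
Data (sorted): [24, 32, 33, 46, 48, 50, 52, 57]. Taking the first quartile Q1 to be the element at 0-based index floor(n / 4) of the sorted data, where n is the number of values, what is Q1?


The list has n = 8 elements.
Q1 index = floor(8 / 4) = floor(2) = 2
Counting from index 0 in the sorted data, the element at index 2 is 33.
Final answer: 33


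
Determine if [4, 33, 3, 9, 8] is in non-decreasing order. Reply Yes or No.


Check consecutive pairs:
  4 <= 33? True
  33 <= 3? False
  3 <= 9? True
  9 <= 8? False
2 consecutive pair(s) are out of order, so the list is not sorted.
Final answer: No


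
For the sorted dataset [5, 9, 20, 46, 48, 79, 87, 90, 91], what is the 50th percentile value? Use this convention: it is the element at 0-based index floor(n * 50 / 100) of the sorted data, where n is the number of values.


The dataset has n = 9 elements.
Index = floor(9 * 50 / 100) = floor(450 / 100) = floor(4.5) = 4
Counting from index 0 in the sorted data, the element at index 4 is 48.
Final answer: 48


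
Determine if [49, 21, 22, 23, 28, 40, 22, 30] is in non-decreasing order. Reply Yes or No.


Check consecutive pairs:
  49 <= 21? False
  21 <= 22? True
  22 <= 23? True
  23 <= 28? True
  28 <= 40? True
  40 <= 22? False
  22 <= 30? True
2 consecutive pair(s) are out of order, so the list is not sorted.
Final answer: No


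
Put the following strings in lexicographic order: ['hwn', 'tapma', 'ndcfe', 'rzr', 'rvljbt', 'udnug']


Compare strings character by character (the first differing letter decides):
  'hwn' < 'ndcfe' since 'h' < 'n' at position 1
  'ndcfe' < 'rvljbt' since 'n' < 'r' at position 1
  'rvljbt' < 'rzr' since 'v' < 'z' at position 2
  'rzr' < 'tapma' since 'r' < 't' at position 1
  'tapma' < 'udnug' since 't' < 'u' at position 1
Chaining these comparisons gives the alphabetical order.
Final answer: ['hwn', 'ndcfe', 'rvljbt', 'rzr', 'tapma', 'udnug']


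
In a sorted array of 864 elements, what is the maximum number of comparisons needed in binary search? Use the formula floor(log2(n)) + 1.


Binary search halves the search space each step.
Maximum comparisons = floor(log2(864)) + 1
log2(864) = 9.7549
floor(log2(864)) = 9, so 9 + 1 = 10
Final answer: 10


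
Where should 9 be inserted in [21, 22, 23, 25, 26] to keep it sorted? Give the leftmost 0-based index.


List is sorted: [21, 22, 23, 25, 26]
We need the leftmost position where 9 can be inserted, i.e. the first index whose element is >= 9 (or the end of the list if none is).
Binary search with low=0, high=5 (0-based indices):
  low=0, high=5, mid=2: a[2]=23 >= 9, so high = 2
  low=0, high=2, mid=1: a[1]=22 >= 9, so high = 1
  low=0, high=1, mid=0: a[0]=21 >= 9, so high = 0
Now low = high = 0, so the insertion index is 0.
Final answer: 0


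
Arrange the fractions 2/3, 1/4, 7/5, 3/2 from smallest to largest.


Convert to decimal for comparison:
  2/3 = 0.6667
  1/4 = 0.25
  7/5 = 1.4
  3/2 = 1.5
Decimals in increasing order: 0.25 < 0.6667 < 1.4 < 1.5
Writing each back as its fraction gives the sorted order.
Final answer: 1/4, 2/3, 7/5, 3/2


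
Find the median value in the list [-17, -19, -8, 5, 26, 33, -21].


First, sort the list: [-21, -19, -17, -8, 5, 26, 33]
The list has 7 elements (odd count).
The middle index is 3 (0-based), and the element there is -8.
Final answer: -8


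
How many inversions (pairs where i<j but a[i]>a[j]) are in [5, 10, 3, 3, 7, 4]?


For each element, count the later elements that are smaller than it:
  5 (index 0): smaller elements after it = [3, 3, 4] -> 3
  10 (index 1): smaller elements after it = [3, 3, 7, 4] -> 4
  3 (index 2): smaller elements after it = [] -> 0
  3 (index 3): smaller elements after it = [] -> 0
  7 (index 4): smaller elements after it = [4] -> 1
Total inversions = 3 + 4 + 0 + 0 + 1 = 8
Final answer: 8


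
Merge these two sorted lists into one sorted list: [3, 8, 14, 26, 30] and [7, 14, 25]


List A: [3, 8, 14, 26, 30]
List B: [7, 14, 25]
Repeatedly compare the front elements and take the smaller:
  3 vs 7 -> take 3
  8 vs 7 -> take 7
  8 vs 14 -> take 8
  14 vs 14 -> take 14
  26 vs 14 -> take 14
  26 vs 25 -> take 25
  B is exhausted; append the rest of A: [26, 30]
Final answer: [3, 7, 8, 14, 14, 25, 26, 30]


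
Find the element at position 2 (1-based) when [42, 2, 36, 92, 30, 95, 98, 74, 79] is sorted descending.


Sort descending: [98, 95, 92, 79, 74, 42, 36, 30, 2]
The 2nd element (1-indexed) is at index 1.
Value = 95
Final answer: 95


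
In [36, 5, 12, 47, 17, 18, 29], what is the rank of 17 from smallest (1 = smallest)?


Sort ascending: [5, 12, 17, 18, 29, 36, 47]
Find 17 in the sorted list.
17 is at position 3 (1-indexed).
Final answer: 3


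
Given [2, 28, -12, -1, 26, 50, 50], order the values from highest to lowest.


Original list: [2, 28, -12, -1, 26, 50, 50]
Repeatedly take the largest remaining element:
  Remaining [2, 28, -12, -1, 26, 50, 50] -> largest is 50
  Remaining [2, 28, -12, -1, 26, 50] -> largest is 50
  Remaining [2, 28, -12, -1, 26] -> largest is 28
  Remaining [2, -12, -1, 26] -> largest is 26
  Remaining [2, -12, -1] -> largest is 2
  Remaining [-12, -1] -> largest is -1
  Remaining [-12] -> largest is -12
Collecting the picks in order gives the descending list.
Final answer: [50, 50, 28, 26, 2, -1, -12]


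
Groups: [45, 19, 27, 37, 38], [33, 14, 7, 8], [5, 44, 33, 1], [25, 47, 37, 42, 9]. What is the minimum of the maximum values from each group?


Find max of each group:
  Group 1: [45, 19, 27, 37, 38] -> max = 45
  Group 2: [33, 14, 7, 8] -> max = 33
  Group 3: [5, 44, 33, 1] -> max = 44
  Group 4: [25, 47, 37, 42, 9] -> max = 47
Maxes: [45, 33, 44, 47]
Minimum of maxes = 33
Final answer: 33


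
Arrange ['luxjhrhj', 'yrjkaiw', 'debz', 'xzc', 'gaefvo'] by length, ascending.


Compute lengths:
  'luxjhrhj' has length 8
  'yrjkaiw' has length 7
  'debz' has length 4
  'xzc' has length 3
  'gaefvo' has length 6
Lengths in increasing order: 3 < 4 < 6 < 7 < 8
Listing the words in that order gives the answer.
Final answer: ['xzc', 'debz', 'gaefvo', 'yrjkaiw', 'luxjhrhj']


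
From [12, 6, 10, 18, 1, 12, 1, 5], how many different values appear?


List all unique values:
Distinct values: [1, 5, 6, 10, 12, 18]
Count = 6
Final answer: 6


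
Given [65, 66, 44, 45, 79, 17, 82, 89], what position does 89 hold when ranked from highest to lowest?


Sort descending: [89, 82, 79, 66, 65, 45, 44, 17]
Find 89 in the sorted list.
89 is at position 1.
Final answer: 1


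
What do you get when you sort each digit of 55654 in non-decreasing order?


The number 55654 has digits: 5, 5, 6, 5, 4
Sorted: 4, 5, 5, 5, 6
Joining the sorted digits gives the result.
Final answer: 45556


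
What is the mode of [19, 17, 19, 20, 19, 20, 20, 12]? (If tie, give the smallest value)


Count the frequency of each value:
  12 appears 1 time(s)
  17 appears 1 time(s)
  19 appears 3 time(s)
  20 appears 3 time(s)
Maximum frequency is 3.
Values reaching that frequency: [19, 20]; the smallest is 19.
Final answer: 19


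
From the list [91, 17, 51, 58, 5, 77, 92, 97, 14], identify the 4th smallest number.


Sort ascending: [5, 14, 17, 51, 58, 77, 91, 92, 97]
The 4th element (1-indexed) is at index 3.
Value = 51
Final answer: 51


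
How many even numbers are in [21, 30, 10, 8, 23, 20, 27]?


Check each element:
  21 is odd
  30 is even
  10 is even
  8 is even
  23 is odd
  20 is even
  27 is odd
Evens: [30, 10, 8, 20]
Count of evens = 4
Final answer: 4


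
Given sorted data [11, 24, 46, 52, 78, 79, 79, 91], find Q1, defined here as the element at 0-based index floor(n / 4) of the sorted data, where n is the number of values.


The list has n = 8 elements.
Q1 index = floor(8 / 4) = floor(2) = 2
Counting from index 0 in the sorted data, the element at index 2 is 46.
Final answer: 46


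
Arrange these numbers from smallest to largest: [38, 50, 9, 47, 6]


Original list: [38, 50, 9, 47, 6]
Repeatedly take the smallest remaining element:
  Remaining [38, 50, 9, 47, 6] -> smallest is 6
  Remaining [38, 50, 9, 47] -> smallest is 9
  Remaining [38, 50, 47] -> smallest is 38
  Remaining [50, 47] -> smallest is 47
  Remaining [50] -> smallest is 50
Collecting the picks in order gives the sorted list.
Final answer: [6, 9, 38, 47, 50]


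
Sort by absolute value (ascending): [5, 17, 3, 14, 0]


Compute absolute values:
  |5| = 5
  |17| = 17
  |3| = 3
  |14| = 14
  |0| = 0
Absolute values in increasing order: 0 < 3 < 5 < 14 < 17
Listing the original numbers in that order gives the answer.
Final answer: [0, 3, 5, 14, 17]


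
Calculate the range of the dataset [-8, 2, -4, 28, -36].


Maximum value: 28
Minimum value: -36
Range = 28 - (-36) = 64
Final answer: 64


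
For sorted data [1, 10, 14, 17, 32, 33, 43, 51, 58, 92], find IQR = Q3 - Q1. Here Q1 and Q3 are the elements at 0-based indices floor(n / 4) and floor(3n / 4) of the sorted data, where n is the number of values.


The data has n = 10 elements.
Q1 index = floor(10 / 4) = floor(2.5) = 2; Q3 index = floor(3 * 10 / 4) = floor(7.5) = 7
Q1 = element at index 2 = 14
Q3 = element at index 7 = 51
IQR = 51 - 14 = 37
Final answer: 37


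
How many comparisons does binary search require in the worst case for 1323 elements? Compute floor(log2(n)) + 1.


Binary search halves the search space each step.
Maximum comparisons = floor(log2(1323)) + 1
log2(1323) = 10.3696
floor(log2(1323)) = 10, so 10 + 1 = 11
Final answer: 11


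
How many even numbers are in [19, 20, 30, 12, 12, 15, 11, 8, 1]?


Check each element:
  19 is odd
  20 is even
  30 is even
  12 is even
  12 is even
  15 is odd
  11 is odd
  8 is even
  1 is odd
Evens: [20, 30, 12, 12, 8]
Count of evens = 5
Final answer: 5


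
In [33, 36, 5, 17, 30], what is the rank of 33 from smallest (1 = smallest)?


Sort ascending: [5, 17, 30, 33, 36]
Find 33 in the sorted list.
33 is at position 4 (1-indexed).
Final answer: 4


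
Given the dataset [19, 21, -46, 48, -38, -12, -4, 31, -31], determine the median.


First, sort the list: [-46, -38, -31, -12, -4, 19, 21, 31, 48]
The list has 9 elements (odd count).
The middle index is 4 (0-based), and the element there is -4.
Final answer: -4


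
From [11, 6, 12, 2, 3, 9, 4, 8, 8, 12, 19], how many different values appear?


List all unique values:
Distinct values: [2, 3, 4, 6, 8, 9, 11, 12, 19]
Count = 9
Final answer: 9


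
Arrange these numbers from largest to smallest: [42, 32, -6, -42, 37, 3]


Original list: [42, 32, -6, -42, 37, 3]
Repeatedly take the largest remaining element:
  Remaining [42, 32, -6, -42, 37, 3] -> largest is 42
  Remaining [32, -6, -42, 37, 3] -> largest is 37
  Remaining [32, -6, -42, 3] -> largest is 32
  Remaining [-6, -42, 3] -> largest is 3
  Remaining [-6, -42] -> largest is -6
  Remaining [-42] -> largest is -42
Collecting the picks in order gives the descending list.
Final answer: [42, 37, 32, 3, -6, -42]


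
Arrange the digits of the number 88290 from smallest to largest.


The number 88290 has digits: 8, 8, 2, 9, 0
Sorted: 0, 2, 8, 8, 9
Joining the sorted digits gives the result.
Final answer: 02889


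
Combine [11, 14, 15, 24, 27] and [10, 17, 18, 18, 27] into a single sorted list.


List A: [11, 14, 15, 24, 27]
List B: [10, 17, 18, 18, 27]
Repeatedly compare the front elements and take the smaller:
  11 vs 10 -> take 10
  11 vs 17 -> take 11
  14 vs 17 -> take 14
  15 vs 17 -> take 15
  24 vs 17 -> take 17
  24 vs 18 -> take 18
  24 vs 18 -> take 18
  24 vs 27 -> take 24
  27 vs 27 -> take 27
  A is exhausted; append the rest of B: [27]
Final answer: [10, 11, 14, 15, 17, 18, 18, 24, 27, 27]


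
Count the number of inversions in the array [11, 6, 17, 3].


For each element, count the later elements that are smaller than it:
  11 (index 0): smaller elements after it = [6, 3] -> 2
  6 (index 1): smaller elements after it = [3] -> 1
  17 (index 2): smaller elements after it = [3] -> 1
Total inversions = 2 + 1 + 1 = 4
Final answer: 4


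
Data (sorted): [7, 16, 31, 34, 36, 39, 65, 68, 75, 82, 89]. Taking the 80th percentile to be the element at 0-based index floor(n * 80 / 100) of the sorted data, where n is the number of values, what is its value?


The dataset has n = 11 elements.
Index = floor(11 * 80 / 100) = floor(880 / 100) = floor(8.8) = 8
Counting from index 0 in the sorted data, the element at index 8 is 75.
Final answer: 75


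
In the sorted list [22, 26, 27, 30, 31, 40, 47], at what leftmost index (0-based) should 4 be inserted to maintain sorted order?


List is sorted: [22, 26, 27, 30, 31, 40, 47]
We need the leftmost position where 4 can be inserted, i.e. the first index whose element is >= 4 (or the end of the list if none is).
Binary search with low=0, high=7 (0-based indices):
  low=0, high=7, mid=3: a[3]=30 >= 4, so high = 3
  low=0, high=3, mid=1: a[1]=26 >= 4, so high = 1
  low=0, high=1, mid=0: a[0]=22 >= 4, so high = 0
Now low = high = 0, so the insertion index is 0.
Final answer: 0


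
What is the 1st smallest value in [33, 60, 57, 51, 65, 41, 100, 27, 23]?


Sort ascending: [23, 27, 33, 41, 51, 57, 60, 65, 100]
The 1st element (1-indexed) is at index 0.
Value = 23
Final answer: 23


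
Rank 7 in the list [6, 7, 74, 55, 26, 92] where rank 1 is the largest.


Sort descending: [92, 74, 55, 26, 7, 6]
Find 7 in the sorted list.
7 is at position 5.
Final answer: 5


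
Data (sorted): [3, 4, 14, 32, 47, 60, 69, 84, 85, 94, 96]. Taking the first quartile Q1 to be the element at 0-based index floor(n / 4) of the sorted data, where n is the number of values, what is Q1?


The list has n = 11 elements.
Q1 index = floor(11 / 4) = floor(2.75) = 2
Counting from index 0 in the sorted data, the element at index 2 is 14.
Final answer: 14


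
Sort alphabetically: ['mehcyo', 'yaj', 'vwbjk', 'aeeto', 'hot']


Compare strings character by character (the first differing letter decides):
  'aeeto' < 'hot' since 'a' < 'h' at position 1
  'hot' < 'mehcyo' since 'h' < 'm' at position 1
  'mehcyo' < 'vwbjk' since 'm' < 'v' at position 1
  'vwbjk' < 'yaj' since 'v' < 'y' at position 1
Chaining these comparisons gives the alphabetical order.
Final answer: ['aeeto', 'hot', 'mehcyo', 'vwbjk', 'yaj']


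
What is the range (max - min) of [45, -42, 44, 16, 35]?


Maximum value: 45
Minimum value: -42
Range = 45 - (-42) = 87
Final answer: 87


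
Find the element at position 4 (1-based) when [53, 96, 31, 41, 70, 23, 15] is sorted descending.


Sort descending: [96, 70, 53, 41, 31, 23, 15]
The 4th element (1-indexed) is at index 3.
Value = 41
Final answer: 41


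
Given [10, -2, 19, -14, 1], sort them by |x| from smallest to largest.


Compute absolute values:
  |10| = 10
  |-2| = 2
  |19| = 19
  |-14| = 14
  |1| = 1
Absolute values in increasing order: 1 < 2 < 10 < 14 < 19
Listing the original numbers in that order gives the answer.
Final answer: [1, -2, 10, -14, 19]


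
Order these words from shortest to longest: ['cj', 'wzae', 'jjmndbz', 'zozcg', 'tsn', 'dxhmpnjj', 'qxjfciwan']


Compute lengths:
  'cj' has length 2
  'wzae' has length 4
  'jjmndbz' has length 7
  'zozcg' has length 5
  'tsn' has length 3
  'dxhmpnjj' has length 8
  'qxjfciwan' has length 9
Lengths in increasing order: 2 < 3 < 4 < 5 < 7 < 8 < 9
Listing the words in that order gives the answer.
Final answer: ['cj', 'tsn', 'wzae', 'zozcg', 'jjmndbz', 'dxhmpnjj', 'qxjfciwan']


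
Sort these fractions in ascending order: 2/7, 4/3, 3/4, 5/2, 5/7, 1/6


Convert to decimal for comparison:
  2/7 = 0.2857
  4/3 = 1.3333
  3/4 = 0.75
  5/2 = 2.5
  5/7 = 0.7143
  1/6 = 0.1667
Decimals in increasing order: 0.1667 < 0.2857 < 0.7143 < 0.75 < 1.3333 < 2.5
Writing each back as its fraction gives the sorted order.
Final answer: 1/6, 2/7, 5/7, 3/4, 4/3, 5/2


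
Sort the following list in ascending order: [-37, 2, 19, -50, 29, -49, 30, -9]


Original list: [-37, 2, 19, -50, 29, -49, 30, -9]
Repeatedly take the smallest remaining element:
  Remaining [-37, 2, 19, -50, 29, -49, 30, -9] -> smallest is -50
  Remaining [-37, 2, 19, 29, -49, 30, -9] -> smallest is -49
  Remaining [-37, 2, 19, 29, 30, -9] -> smallest is -37
  Remaining [2, 19, 29, 30, -9] -> smallest is -9
  Remaining [2, 19, 29, 30] -> smallest is 2
  Remaining [19, 29, 30] -> smallest is 19
  Remaining [29, 30] -> smallest is 29
  Remaining [30] -> smallest is 30
Collecting the picks in order gives the sorted list.
Final answer: [-50, -49, -37, -9, 2, 19, 29, 30]


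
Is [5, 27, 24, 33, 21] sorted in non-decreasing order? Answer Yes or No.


Check consecutive pairs:
  5 <= 27? True
  27 <= 24? False
  24 <= 33? True
  33 <= 21? False
2 consecutive pair(s) are out of order, so the list is not sorted.
Final answer: No


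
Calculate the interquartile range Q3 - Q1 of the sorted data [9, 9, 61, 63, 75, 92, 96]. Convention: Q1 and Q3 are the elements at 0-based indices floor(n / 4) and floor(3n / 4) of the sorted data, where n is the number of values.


The data has n = 7 elements.
Q1 index = floor(7 / 4) = floor(1.75) = 1; Q3 index = floor(3 * 7 / 4) = floor(5.25) = 5
Q1 = element at index 1 = 9
Q3 = element at index 5 = 92
IQR = 92 - 9 = 83
Final answer: 83


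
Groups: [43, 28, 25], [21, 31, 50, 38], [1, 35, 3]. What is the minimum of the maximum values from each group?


Find max of each group:
  Group 1: [43, 28, 25] -> max = 43
  Group 2: [21, 31, 50, 38] -> max = 50
  Group 3: [1, 35, 3] -> max = 35
Maxes: [43, 50, 35]
Minimum of maxes = 35
Final answer: 35


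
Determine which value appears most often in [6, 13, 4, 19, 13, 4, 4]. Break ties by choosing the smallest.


Count the frequency of each value:
  4 appears 3 time(s)
  6 appears 1 time(s)
  13 appears 2 time(s)
  19 appears 1 time(s)
Maximum frequency is 3.
Only 4 reaches that frequency, so it is the mode.
Final answer: 4


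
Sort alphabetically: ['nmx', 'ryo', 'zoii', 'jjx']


Compare strings character by character (the first differing letter decides):
  'jjx' < 'nmx' since 'j' < 'n' at position 1
  'nmx' < 'ryo' since 'n' < 'r' at position 1
  'ryo' < 'zoii' since 'r' < 'z' at position 1
Chaining these comparisons gives the alphabetical order.
Final answer: ['jjx', 'nmx', 'ryo', 'zoii']


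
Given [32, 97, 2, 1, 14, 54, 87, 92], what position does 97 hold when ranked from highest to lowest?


Sort descending: [97, 92, 87, 54, 32, 14, 2, 1]
Find 97 in the sorted list.
97 is at position 1.
Final answer: 1


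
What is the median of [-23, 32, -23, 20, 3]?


First, sort the list: [-23, -23, 3, 20, 32]
The list has 5 elements (odd count).
The middle index is 2 (0-based), and the element there is 3.
Final answer: 3


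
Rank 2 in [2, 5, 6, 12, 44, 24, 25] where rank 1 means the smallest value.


Sort ascending: [2, 5, 6, 12, 24, 25, 44]
Find 2 in the sorted list.
2 is at position 1 (1-indexed).
Final answer: 1


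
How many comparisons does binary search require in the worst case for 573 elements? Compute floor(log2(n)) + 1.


Binary search halves the search space each step.
Maximum comparisons = floor(log2(573)) + 1
log2(573) = 9.1624
floor(log2(573)) = 9, so 9 + 1 = 10
Final answer: 10


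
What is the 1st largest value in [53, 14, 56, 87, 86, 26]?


Sort descending: [87, 86, 56, 53, 26, 14]
The 1st element (1-indexed) is at index 0.
Value = 87
Final answer: 87


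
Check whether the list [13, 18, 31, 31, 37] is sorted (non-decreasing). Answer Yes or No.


Check consecutive pairs:
  13 <= 18? True
  18 <= 31? True
  31 <= 31? True
  31 <= 37? True
Every consecutive pair is in order, so the list is non-decreasing.
Final answer: Yes


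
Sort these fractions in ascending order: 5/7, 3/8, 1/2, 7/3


Convert to decimal for comparison:
  5/7 = 0.7143
  3/8 = 0.375
  1/2 = 0.5
  7/3 = 2.3333
Decimals in increasing order: 0.375 < 0.5 < 0.7143 < 2.3333
Writing each back as its fraction gives the sorted order.
Final answer: 3/8, 1/2, 5/7, 7/3


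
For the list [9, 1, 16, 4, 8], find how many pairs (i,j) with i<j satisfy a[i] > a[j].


For each element, count the later elements that are smaller than it:
  9 (index 0): smaller elements after it = [1, 4, 8] -> 3
  1 (index 1): smaller elements after it = [] -> 0
  16 (index 2): smaller elements after it = [4, 8] -> 2
  4 (index 3): smaller elements after it = [] -> 0
Total inversions = 3 + 0 + 2 + 0 = 5
Final answer: 5


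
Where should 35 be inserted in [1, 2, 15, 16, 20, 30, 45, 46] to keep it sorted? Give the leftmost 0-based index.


List is sorted: [1, 2, 15, 16, 20, 30, 45, 46]
We need the leftmost position where 35 can be inserted, i.e. the first index whose element is >= 35 (or the end of the list if none is).
Binary search with low=0, high=8 (0-based indices):
  low=0, high=8, mid=4: a[4]=20 < 35, so low = 5
  low=5, high=8, mid=6: a[6]=45 >= 35, so high = 6
  low=5, high=6, mid=5: a[5]=30 < 35, so low = 6
Now low = high = 6, so the insertion index is 6.
Final answer: 6


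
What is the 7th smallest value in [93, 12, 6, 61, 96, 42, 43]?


Sort ascending: [6, 12, 42, 43, 61, 93, 96]
The 7th element (1-indexed) is at index 6.
Value = 96
Final answer: 96


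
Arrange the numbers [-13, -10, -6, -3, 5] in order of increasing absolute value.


Compute absolute values:
  |-13| = 13
  |-10| = 10
  |-6| = 6
  |-3| = 3
  |5| = 5
Absolute values in increasing order: 3 < 5 < 6 < 10 < 13
Listing the original numbers in that order gives the answer.
Final answer: [-3, 5, -6, -10, -13]


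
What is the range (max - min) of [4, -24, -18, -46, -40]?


Maximum value: 4
Minimum value: -46
Range = 4 - (-46) = 50
Final answer: 50


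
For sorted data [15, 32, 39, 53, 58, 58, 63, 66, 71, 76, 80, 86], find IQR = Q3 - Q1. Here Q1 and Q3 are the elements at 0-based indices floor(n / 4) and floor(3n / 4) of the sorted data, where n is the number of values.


The data has n = 12 elements.
Q1 index = floor(12 / 4) = floor(3) = 3; Q3 index = floor(3 * 12 / 4) = floor(9) = 9
Q1 = element at index 3 = 53
Q3 = element at index 9 = 76
IQR = 76 - 53 = 23
Final answer: 23
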